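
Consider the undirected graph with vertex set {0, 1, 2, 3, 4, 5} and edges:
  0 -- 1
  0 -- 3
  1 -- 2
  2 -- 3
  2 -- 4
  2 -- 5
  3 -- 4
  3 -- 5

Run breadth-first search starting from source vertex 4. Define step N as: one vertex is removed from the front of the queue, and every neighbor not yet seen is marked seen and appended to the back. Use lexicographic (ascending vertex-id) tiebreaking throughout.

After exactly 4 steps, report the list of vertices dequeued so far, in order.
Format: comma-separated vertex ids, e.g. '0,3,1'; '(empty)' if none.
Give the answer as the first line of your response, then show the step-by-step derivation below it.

4,2,3,1

step 1: dequeue 4; queue=[2,3]; order=4
step 2: dequeue 2; queue=[3,1,5]; order=4,2
step 3: dequeue 3; queue=[1,5,0]; order=4,2,3
step 4: dequeue 1; queue=[5,0]; order=4,2,3,1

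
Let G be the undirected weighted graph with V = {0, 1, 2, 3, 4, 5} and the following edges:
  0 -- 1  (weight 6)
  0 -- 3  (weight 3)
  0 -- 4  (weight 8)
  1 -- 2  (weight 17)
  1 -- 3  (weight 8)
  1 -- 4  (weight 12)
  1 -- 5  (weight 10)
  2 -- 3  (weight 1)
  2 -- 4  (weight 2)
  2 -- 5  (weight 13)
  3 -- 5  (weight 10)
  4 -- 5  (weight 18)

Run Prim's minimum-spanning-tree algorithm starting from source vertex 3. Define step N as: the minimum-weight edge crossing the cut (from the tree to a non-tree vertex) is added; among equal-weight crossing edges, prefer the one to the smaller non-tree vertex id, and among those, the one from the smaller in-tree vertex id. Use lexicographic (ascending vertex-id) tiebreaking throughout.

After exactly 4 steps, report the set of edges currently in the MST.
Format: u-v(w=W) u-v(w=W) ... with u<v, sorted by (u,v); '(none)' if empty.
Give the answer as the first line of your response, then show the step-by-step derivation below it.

0-1(w=6) 0-3(w=3) 2-3(w=1) 2-4(w=2)

step 1: add edge 2-3 (w=1); MST = {2-3(w=1)}
step 2: add edge 2-4 (w=2); MST = {2-3(w=1) 2-4(w=2)}
step 3: add edge 0-3 (w=3); MST = {0-3(w=3) 2-3(w=1) 2-4(w=2)}
step 4: add edge 0-1 (w=6); MST = {0-1(w=6) 0-3(w=3) 2-3(w=1) 2-4(w=2)}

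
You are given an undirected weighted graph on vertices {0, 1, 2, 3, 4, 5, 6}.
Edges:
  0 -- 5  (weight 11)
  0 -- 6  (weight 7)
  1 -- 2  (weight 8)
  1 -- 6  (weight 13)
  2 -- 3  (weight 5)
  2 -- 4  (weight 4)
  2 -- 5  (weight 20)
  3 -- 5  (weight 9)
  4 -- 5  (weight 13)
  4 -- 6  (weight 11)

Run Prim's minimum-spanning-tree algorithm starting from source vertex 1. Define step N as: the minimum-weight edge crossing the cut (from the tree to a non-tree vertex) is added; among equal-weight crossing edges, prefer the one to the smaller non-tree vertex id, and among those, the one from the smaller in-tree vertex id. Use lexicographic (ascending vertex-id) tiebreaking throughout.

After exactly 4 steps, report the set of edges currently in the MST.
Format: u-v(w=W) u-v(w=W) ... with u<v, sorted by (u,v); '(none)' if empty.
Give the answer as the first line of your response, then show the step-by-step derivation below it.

1-2(w=8) 2-3(w=5) 2-4(w=4) 3-5(w=9)

step 1: add edge 1-2 (w=8); MST = {1-2(w=8)}
step 2: add edge 2-4 (w=4); MST = {1-2(w=8) 2-4(w=4)}
step 3: add edge 2-3 (w=5); MST = {1-2(w=8) 2-3(w=5) 2-4(w=4)}
step 4: add edge 3-5 (w=9); MST = {1-2(w=8) 2-3(w=5) 2-4(w=4) 3-5(w=9)}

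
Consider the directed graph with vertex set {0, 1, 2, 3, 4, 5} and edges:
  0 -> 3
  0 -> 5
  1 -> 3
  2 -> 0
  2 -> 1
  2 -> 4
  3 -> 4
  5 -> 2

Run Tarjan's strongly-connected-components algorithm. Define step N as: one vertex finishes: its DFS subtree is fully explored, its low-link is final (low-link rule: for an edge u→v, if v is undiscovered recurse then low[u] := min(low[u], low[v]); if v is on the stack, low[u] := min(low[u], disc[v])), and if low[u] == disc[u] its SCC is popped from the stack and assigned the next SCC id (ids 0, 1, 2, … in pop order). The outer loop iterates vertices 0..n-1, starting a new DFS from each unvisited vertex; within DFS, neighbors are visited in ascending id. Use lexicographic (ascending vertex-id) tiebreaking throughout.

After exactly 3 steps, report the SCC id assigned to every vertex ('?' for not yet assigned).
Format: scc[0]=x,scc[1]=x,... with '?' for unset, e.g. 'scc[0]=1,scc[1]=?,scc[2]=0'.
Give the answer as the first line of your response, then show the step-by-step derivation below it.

scc[0]=?,scc[1]=2,scc[2]=?,scc[3]=1,scc[4]=0,scc[5]=?

step 1: low=(low[0]=0,low[1]=?,low[2]=?,low[3]=1,low[4]=2,low[5]=?); scc=(scc[0]=?,scc[1]=?,scc[2]=?,scc[3]=?,scc[4]=0,scc[5]=?)
step 2: low=(low[0]=0,low[1]=?,low[2]=?,low[3]=1,low[4]=2,low[5]=?); scc=(scc[0]=?,scc[1]=?,scc[2]=?,scc[3]=1,scc[4]=0,scc[5]=?)
step 3: low=(low[0]=0,low[1]=5,low[2]=0,low[3]=1,low[4]=2,low[5]=3); scc=(scc[0]=?,scc[1]=2,scc[2]=?,scc[3]=1,scc[4]=0,scc[5]=?)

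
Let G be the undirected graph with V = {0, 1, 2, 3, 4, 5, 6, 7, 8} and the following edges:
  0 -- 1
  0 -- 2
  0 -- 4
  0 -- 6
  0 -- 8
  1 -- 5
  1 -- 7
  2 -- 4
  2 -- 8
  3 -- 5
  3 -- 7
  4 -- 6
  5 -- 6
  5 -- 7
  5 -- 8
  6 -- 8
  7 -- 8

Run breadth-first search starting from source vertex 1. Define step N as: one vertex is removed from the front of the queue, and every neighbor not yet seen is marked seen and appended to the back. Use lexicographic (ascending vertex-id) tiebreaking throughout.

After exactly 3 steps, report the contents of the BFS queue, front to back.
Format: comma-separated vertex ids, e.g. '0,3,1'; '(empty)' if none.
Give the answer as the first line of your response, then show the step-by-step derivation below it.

7,2,4,6,8,3

step 1: dequeue 1; queue=[0,5,7]; order=1
step 2: dequeue 0; queue=[5,7,2,4,6,8]; order=1,0
step 3: dequeue 5; queue=[7,2,4,6,8,3]; order=1,0,5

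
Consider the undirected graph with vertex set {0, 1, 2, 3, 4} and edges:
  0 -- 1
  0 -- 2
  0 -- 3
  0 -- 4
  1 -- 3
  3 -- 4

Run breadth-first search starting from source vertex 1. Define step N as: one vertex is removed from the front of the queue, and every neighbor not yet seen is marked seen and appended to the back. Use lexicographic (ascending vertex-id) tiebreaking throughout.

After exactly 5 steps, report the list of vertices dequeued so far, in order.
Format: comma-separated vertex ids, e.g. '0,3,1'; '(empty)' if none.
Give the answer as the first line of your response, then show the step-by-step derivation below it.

1,0,3,2,4

step 1: dequeue 1; queue=[0,3]; order=1
step 2: dequeue 0; queue=[3,2,4]; order=1,0
step 3: dequeue 3; queue=[2,4]; order=1,0,3
step 4: dequeue 2; queue=[4]; order=1,0,3,2
step 5: dequeue 4; queue=[(empty)]; order=1,0,3,2,4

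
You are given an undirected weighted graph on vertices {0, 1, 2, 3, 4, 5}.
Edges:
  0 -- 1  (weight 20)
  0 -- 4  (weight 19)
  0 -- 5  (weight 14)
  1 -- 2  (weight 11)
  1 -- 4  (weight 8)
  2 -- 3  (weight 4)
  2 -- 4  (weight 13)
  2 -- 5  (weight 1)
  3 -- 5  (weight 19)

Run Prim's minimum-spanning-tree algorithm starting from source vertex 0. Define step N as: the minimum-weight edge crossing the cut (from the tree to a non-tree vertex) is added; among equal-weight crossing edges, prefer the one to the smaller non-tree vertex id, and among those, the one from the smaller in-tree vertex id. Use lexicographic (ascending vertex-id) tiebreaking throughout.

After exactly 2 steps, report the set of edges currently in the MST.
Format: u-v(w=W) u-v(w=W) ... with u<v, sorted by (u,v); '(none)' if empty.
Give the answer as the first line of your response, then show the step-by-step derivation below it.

0-5(w=14) 2-5(w=1)

step 1: add edge 0-5 (w=14); MST = {0-5(w=14)}
step 2: add edge 2-5 (w=1); MST = {0-5(w=14) 2-5(w=1)}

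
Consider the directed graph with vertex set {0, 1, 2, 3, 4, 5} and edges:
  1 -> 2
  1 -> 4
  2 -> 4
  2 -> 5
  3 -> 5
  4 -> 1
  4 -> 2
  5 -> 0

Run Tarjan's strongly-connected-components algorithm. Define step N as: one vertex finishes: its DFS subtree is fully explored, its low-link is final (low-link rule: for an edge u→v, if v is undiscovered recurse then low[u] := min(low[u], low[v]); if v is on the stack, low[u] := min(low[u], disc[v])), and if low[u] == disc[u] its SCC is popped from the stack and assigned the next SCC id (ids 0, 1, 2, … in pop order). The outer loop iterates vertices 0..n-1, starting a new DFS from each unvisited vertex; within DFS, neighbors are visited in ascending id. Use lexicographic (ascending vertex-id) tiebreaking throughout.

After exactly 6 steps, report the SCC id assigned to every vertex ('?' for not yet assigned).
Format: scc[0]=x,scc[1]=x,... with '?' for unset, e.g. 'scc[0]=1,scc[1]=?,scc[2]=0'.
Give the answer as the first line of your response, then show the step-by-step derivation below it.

scc[0]=0,scc[1]=2,scc[2]=2,scc[3]=3,scc[4]=2,scc[5]=1

step 1: low=(low[0]=0,low[1]=?,low[2]=?,low[3]=?,low[4]=?,low[5]=?); scc=(scc[0]=0,scc[1]=?,scc[2]=?,scc[3]=?,scc[4]=?,scc[5]=?)
step 2: low=(low[0]=0,low[1]=1,low[2]=2,low[3]=?,low[4]=1,low[5]=?); scc=(scc[0]=0,scc[1]=?,scc[2]=?,scc[3]=?,scc[4]=?,scc[5]=?)
step 3: low=(low[0]=0,low[1]=1,low[2]=1,low[3]=?,low[4]=1,low[5]=4); scc=(scc[0]=0,scc[1]=?,scc[2]=?,scc[3]=?,scc[4]=?,scc[5]=1)
step 4: low=(low[0]=0,low[1]=1,low[2]=1,low[3]=?,low[4]=1,low[5]=4); scc=(scc[0]=0,scc[1]=?,scc[2]=?,scc[3]=?,scc[4]=?,scc[5]=1)
step 5: low=(low[0]=0,low[1]=1,low[2]=1,low[3]=?,low[4]=1,low[5]=4); scc=(scc[0]=0,scc[1]=2,scc[2]=2,scc[3]=?,scc[4]=2,scc[5]=1)
step 6: low=(low[0]=0,low[1]=1,low[2]=1,low[3]=5,low[4]=1,low[5]=4); scc=(scc[0]=0,scc[1]=2,scc[2]=2,scc[3]=3,scc[4]=2,scc[5]=1)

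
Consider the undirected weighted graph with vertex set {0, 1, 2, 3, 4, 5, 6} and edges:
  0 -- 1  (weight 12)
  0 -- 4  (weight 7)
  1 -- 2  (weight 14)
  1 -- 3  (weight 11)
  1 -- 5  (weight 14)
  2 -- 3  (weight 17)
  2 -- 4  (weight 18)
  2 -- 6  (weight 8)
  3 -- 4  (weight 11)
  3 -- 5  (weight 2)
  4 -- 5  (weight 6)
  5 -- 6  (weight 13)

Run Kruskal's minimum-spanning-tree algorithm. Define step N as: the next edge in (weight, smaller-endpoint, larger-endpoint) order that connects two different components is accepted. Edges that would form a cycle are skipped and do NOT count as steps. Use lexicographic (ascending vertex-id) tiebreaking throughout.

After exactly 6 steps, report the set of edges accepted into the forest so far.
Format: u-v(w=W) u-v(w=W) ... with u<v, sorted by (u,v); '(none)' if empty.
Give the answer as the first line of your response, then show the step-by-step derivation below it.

0-4(w=7) 1-3(w=11) 2-6(w=8) 3-5(w=2) 4-5(w=6) 5-6(w=13)

step 1: add edge 3-5 (w=2); MST = {3-5(w=2)}
step 2: add edge 4-5 (w=6); MST = {3-5(w=2) 4-5(w=6)}
step 3: add edge 0-4 (w=7); MST = {0-4(w=7) 3-5(w=2) 4-5(w=6)}
step 4: add edge 2-6 (w=8); MST = {0-4(w=7) 2-6(w=8) 3-5(w=2) 4-5(w=6)}
step 5: add edge 1-3 (w=11); MST = {0-4(w=7) 1-3(w=11) 2-6(w=8) 3-5(w=2) 4-5(w=6)}
step 6: add edge 5-6 (w=13); MST = {0-4(w=7) 1-3(w=11) 2-6(w=8) 3-5(w=2) 4-5(w=6) 5-6(w=13)}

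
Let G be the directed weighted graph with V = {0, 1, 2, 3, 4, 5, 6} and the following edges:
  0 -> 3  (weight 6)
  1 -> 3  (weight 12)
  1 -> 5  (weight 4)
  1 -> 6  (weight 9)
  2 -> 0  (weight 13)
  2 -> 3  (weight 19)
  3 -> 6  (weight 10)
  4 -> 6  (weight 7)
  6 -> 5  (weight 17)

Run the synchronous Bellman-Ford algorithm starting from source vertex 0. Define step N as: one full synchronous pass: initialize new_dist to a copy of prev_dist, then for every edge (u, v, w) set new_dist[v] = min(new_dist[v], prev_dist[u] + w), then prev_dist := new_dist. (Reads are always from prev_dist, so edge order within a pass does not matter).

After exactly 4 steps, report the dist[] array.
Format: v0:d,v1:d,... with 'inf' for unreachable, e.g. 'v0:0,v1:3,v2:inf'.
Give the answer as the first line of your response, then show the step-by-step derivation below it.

v0:0,v1:inf,v2:inf,v3:6,v4:inf,v5:33,v6:16

step 1: dist = v0:0,v1:inf,v2:inf,v3:6,v4:inf,v5:inf,v6:inf
step 2: dist = v0:0,v1:inf,v2:inf,v3:6,v4:inf,v5:inf,v6:16
step 3: dist = v0:0,v1:inf,v2:inf,v3:6,v4:inf,v5:33,v6:16
step 4: dist = v0:0,v1:inf,v2:inf,v3:6,v4:inf,v5:33,v6:16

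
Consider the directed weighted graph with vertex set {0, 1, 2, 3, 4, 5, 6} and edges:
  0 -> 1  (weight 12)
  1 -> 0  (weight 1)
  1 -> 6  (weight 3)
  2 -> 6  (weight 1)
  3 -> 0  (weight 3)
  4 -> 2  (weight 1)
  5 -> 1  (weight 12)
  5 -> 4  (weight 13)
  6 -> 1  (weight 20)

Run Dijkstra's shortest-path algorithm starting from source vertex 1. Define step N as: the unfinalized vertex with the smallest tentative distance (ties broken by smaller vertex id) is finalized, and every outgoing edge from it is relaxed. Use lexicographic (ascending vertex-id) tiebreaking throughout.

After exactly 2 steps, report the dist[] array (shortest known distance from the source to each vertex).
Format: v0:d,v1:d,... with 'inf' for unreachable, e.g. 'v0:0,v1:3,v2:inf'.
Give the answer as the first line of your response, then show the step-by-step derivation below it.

v0:1,v1:0,v2:inf,v3:inf,v4:inf,v5:inf,v6:3

step 1: dist = v0:1,v1:0,v2:inf,v3:inf,v4:inf,v5:inf,v6:3
step 2: dist = v0:1,v1:0,v2:inf,v3:inf,v4:inf,v5:inf,v6:3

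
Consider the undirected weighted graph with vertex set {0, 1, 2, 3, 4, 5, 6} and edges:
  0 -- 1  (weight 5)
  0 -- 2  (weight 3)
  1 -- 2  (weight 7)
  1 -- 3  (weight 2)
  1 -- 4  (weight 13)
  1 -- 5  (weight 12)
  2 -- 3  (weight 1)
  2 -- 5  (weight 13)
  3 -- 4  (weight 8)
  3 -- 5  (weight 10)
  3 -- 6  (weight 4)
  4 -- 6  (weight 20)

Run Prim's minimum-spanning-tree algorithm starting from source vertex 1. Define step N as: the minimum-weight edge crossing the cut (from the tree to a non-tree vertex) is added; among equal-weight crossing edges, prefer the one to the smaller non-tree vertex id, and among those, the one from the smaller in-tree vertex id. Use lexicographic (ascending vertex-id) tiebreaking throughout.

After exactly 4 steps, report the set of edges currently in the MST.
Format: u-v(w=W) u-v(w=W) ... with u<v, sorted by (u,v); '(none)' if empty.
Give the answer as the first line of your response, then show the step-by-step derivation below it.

0-2(w=3) 1-3(w=2) 2-3(w=1) 3-6(w=4)

step 1: add edge 1-3 (w=2); MST = {1-3(w=2)}
step 2: add edge 2-3 (w=1); MST = {1-3(w=2) 2-3(w=1)}
step 3: add edge 0-2 (w=3); MST = {0-2(w=3) 1-3(w=2) 2-3(w=1)}
step 4: add edge 3-6 (w=4); MST = {0-2(w=3) 1-3(w=2) 2-3(w=1) 3-6(w=4)}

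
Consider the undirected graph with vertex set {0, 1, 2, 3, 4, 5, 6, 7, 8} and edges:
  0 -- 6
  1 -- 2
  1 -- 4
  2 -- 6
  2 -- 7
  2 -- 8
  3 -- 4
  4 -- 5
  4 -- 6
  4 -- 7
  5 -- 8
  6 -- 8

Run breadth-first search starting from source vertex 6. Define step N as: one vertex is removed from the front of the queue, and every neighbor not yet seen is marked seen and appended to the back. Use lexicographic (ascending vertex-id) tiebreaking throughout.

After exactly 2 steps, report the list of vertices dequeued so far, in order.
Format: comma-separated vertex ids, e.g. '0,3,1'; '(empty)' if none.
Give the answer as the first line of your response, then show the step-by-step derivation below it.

6,0

step 1: dequeue 6; queue=[0,2,4,8]; order=6
step 2: dequeue 0; queue=[2,4,8]; order=6,0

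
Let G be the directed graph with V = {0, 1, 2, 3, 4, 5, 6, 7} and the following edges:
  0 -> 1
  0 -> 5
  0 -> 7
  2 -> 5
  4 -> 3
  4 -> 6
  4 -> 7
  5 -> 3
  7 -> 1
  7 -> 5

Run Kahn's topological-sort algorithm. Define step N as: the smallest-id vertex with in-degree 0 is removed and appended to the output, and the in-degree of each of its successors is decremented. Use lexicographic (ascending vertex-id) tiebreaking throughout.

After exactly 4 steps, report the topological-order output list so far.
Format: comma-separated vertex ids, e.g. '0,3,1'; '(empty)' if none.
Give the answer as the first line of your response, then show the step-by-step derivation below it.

0,2,4,6

step 1: output 0; order=[0]; indeg=(0,1,0,2,0,2,1,1)
step 2: output 2; order=[0,2]; indeg=(0,1,0,2,0,1,1,1)
step 3: output 4; order=[0,2,4]; indeg=(0,1,0,1,0,1,0,0)
step 4: output 6; order=[0,2,4,6]; indeg=(0,1,0,1,0,1,0,0)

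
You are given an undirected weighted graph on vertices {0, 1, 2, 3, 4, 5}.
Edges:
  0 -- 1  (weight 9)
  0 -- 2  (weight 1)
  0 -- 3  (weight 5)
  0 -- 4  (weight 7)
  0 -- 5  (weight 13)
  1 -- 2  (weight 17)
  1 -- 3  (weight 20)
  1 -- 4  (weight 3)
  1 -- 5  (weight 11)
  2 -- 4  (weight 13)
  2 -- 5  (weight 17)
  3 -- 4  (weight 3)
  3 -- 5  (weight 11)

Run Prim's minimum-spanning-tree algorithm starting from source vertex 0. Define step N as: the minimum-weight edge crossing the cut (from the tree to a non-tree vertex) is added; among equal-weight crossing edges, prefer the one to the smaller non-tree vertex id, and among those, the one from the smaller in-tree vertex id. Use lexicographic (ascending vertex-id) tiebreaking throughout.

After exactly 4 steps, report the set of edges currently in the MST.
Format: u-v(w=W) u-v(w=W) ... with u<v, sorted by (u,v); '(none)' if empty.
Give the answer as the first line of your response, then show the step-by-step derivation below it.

0-2(w=1) 0-3(w=5) 1-4(w=3) 3-4(w=3)

step 1: add edge 0-2 (w=1); MST = {0-2(w=1)}
step 2: add edge 0-3 (w=5); MST = {0-2(w=1) 0-3(w=5)}
step 3: add edge 3-4 (w=3); MST = {0-2(w=1) 0-3(w=5) 3-4(w=3)}
step 4: add edge 1-4 (w=3); MST = {0-2(w=1) 0-3(w=5) 1-4(w=3) 3-4(w=3)}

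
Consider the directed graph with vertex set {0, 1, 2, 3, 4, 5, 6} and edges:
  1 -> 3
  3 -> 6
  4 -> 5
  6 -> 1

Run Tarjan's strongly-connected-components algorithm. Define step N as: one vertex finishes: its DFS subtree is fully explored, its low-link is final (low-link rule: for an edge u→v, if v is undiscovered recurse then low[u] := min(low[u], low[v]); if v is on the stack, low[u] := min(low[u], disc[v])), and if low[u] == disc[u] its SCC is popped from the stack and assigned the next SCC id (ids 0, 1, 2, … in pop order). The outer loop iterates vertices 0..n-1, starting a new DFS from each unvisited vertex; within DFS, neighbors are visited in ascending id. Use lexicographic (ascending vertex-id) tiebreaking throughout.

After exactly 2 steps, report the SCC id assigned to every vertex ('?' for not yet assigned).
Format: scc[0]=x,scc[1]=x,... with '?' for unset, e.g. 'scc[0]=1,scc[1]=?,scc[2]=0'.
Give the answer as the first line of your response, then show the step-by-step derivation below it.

scc[0]=0,scc[1]=?,scc[2]=?,scc[3]=?,scc[4]=?,scc[5]=?,scc[6]=?

step 1: low=(low[0]=0,low[1]=?,low[2]=?,low[3]=?,low[4]=?,low[5]=?,low[6]=?); scc=(scc[0]=0,scc[1]=?,scc[2]=?,scc[3]=?,scc[4]=?,scc[5]=?,scc[6]=?)
step 2: low=(low[0]=0,low[1]=1,low[2]=?,low[3]=2,low[4]=?,low[5]=?,low[6]=1); scc=(scc[0]=0,scc[1]=?,scc[2]=?,scc[3]=?,scc[4]=?,scc[5]=?,scc[6]=?)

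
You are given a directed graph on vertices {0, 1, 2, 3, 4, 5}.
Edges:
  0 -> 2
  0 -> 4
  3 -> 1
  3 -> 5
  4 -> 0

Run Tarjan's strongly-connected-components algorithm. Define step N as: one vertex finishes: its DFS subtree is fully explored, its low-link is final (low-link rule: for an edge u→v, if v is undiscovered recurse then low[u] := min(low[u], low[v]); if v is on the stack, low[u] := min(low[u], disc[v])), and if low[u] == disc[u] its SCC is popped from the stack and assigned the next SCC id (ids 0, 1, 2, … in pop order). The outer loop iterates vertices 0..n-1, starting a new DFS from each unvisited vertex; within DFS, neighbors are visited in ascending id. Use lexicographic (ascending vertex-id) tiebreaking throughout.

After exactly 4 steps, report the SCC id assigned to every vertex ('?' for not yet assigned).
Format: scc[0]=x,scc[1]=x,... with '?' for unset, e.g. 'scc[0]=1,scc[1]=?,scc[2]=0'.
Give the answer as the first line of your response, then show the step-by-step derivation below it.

scc[0]=1,scc[1]=2,scc[2]=0,scc[3]=?,scc[4]=1,scc[5]=?

step 1: low=(low[0]=0,low[1]=?,low[2]=1,low[3]=?,low[4]=?,low[5]=?); scc=(scc[0]=?,scc[1]=?,scc[2]=0,scc[3]=?,scc[4]=?,scc[5]=?)
step 2: low=(low[0]=0,low[1]=?,low[2]=1,low[3]=?,low[4]=0,low[5]=?); scc=(scc[0]=?,scc[1]=?,scc[2]=0,scc[3]=?,scc[4]=?,scc[5]=?)
step 3: low=(low[0]=0,low[1]=?,low[2]=1,low[3]=?,low[4]=0,low[5]=?); scc=(scc[0]=1,scc[1]=?,scc[2]=0,scc[3]=?,scc[4]=1,scc[5]=?)
step 4: low=(low[0]=0,low[1]=3,low[2]=1,low[3]=?,low[4]=0,low[5]=?); scc=(scc[0]=1,scc[1]=2,scc[2]=0,scc[3]=?,scc[4]=1,scc[5]=?)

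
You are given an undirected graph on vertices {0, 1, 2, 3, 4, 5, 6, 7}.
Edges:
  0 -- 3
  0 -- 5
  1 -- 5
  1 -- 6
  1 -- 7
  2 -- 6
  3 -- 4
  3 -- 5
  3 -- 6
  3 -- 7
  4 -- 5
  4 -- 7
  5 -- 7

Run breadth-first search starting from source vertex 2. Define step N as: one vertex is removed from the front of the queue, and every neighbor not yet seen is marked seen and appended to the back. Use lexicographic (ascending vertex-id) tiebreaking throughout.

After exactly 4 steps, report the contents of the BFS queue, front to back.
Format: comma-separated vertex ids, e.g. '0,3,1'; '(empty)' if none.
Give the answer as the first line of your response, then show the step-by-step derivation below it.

5,7,0,4

step 1: dequeue 2; queue=[6]; order=2
step 2: dequeue 6; queue=[1,3]; order=2,6
step 3: dequeue 1; queue=[3,5,7]; order=2,6,1
step 4: dequeue 3; queue=[5,7,0,4]; order=2,6,1,3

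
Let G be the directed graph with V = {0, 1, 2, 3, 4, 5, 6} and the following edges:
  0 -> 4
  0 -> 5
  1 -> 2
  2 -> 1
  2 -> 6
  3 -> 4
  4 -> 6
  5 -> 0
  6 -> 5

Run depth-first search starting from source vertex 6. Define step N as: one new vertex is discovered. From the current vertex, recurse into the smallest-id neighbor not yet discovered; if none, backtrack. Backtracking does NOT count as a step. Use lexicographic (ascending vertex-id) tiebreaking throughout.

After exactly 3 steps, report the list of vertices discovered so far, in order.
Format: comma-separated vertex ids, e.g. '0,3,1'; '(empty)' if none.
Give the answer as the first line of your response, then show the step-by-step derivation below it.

6,5,0

step 1: discover 6; path=6; order=6
step 2: discover 5; path=6>5; order=6,5
step 3: discover 0; path=6>5>0; order=6,5,0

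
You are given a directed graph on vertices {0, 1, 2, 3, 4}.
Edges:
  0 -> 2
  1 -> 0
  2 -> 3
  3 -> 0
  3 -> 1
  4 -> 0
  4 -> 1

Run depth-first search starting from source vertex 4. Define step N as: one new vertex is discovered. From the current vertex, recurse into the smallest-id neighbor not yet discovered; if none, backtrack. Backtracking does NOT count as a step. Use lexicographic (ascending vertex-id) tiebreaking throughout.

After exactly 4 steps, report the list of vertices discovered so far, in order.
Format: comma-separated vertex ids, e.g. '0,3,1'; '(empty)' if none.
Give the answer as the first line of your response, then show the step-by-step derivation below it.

4,0,2,3

step 1: discover 4; path=4; order=4
step 2: discover 0; path=4>0; order=4,0
step 3: discover 2; path=4>0>2; order=4,0,2
step 4: discover 3; path=4>0>2>3; order=4,0,2,3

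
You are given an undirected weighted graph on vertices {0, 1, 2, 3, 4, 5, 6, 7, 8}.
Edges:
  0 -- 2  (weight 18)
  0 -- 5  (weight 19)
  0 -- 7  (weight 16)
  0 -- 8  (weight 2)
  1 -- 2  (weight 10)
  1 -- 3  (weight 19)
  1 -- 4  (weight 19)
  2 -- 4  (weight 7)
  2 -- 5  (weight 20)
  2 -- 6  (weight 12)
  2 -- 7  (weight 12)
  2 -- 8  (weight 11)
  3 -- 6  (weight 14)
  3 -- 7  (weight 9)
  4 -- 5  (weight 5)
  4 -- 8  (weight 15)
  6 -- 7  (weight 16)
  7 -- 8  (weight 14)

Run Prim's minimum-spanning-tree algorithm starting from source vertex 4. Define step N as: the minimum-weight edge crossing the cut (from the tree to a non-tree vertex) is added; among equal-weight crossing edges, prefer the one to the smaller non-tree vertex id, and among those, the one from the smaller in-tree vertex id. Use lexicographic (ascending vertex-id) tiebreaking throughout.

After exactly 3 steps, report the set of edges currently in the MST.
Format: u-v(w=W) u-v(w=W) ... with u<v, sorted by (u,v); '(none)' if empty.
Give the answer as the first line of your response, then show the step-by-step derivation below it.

1-2(w=10) 2-4(w=7) 4-5(w=5)

step 1: add edge 4-5 (w=5); MST = {4-5(w=5)}
step 2: add edge 2-4 (w=7); MST = {2-4(w=7) 4-5(w=5)}
step 3: add edge 1-2 (w=10); MST = {1-2(w=10) 2-4(w=7) 4-5(w=5)}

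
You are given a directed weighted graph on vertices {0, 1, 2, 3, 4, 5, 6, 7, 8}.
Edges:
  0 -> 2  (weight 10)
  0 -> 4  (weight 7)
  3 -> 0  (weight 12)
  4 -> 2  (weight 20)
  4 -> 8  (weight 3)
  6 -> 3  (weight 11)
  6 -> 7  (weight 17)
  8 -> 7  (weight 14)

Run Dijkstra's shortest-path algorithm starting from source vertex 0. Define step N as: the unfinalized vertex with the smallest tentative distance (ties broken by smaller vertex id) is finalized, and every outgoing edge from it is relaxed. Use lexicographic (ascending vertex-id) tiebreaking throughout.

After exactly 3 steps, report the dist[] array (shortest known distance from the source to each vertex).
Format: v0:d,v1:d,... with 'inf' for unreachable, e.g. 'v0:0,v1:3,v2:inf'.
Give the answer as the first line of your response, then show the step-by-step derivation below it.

v0:0,v1:inf,v2:10,v3:inf,v4:7,v5:inf,v6:inf,v7:inf,v8:10

step 1: dist = v0:0,v1:inf,v2:10,v3:inf,v4:7,v5:inf,v6:inf,v7:inf,v8:inf
step 2: dist = v0:0,v1:inf,v2:10,v3:inf,v4:7,v5:inf,v6:inf,v7:inf,v8:10
step 3: dist = v0:0,v1:inf,v2:10,v3:inf,v4:7,v5:inf,v6:inf,v7:inf,v8:10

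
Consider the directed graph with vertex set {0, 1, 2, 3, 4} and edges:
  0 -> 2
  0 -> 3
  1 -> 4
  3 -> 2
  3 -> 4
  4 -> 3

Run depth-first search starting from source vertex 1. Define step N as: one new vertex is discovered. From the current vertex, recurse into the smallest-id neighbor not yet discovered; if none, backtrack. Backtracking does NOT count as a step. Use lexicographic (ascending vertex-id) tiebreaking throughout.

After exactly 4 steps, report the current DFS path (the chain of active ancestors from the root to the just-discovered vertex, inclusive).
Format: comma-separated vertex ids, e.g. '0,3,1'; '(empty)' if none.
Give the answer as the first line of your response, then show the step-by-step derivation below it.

1,4,3,2

step 1: discover 1; path=1; order=1
step 2: discover 4; path=1>4; order=1,4
step 3: discover 3; path=1>4>3; order=1,4,3
step 4: discover 2; path=1>4>3>2; order=1,4,3,2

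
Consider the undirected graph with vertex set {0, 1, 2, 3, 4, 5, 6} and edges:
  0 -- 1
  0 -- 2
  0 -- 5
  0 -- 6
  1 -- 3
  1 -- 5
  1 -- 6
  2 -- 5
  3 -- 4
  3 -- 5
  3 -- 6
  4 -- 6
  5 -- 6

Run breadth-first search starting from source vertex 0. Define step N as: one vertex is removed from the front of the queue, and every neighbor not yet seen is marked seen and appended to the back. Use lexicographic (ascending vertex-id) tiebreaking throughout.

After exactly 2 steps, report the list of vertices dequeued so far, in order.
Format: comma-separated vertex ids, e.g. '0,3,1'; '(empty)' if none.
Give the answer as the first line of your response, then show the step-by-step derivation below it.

0,1

step 1: dequeue 0; queue=[1,2,5,6]; order=0
step 2: dequeue 1; queue=[2,5,6,3]; order=0,1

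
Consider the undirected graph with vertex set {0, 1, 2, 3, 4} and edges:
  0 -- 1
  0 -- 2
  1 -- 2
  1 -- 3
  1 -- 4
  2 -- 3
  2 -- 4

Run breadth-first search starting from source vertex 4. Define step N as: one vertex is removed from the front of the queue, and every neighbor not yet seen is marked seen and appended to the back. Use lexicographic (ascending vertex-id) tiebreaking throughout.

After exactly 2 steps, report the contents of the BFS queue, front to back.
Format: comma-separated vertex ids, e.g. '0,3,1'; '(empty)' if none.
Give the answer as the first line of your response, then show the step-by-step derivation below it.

2,0,3

step 1: dequeue 4; queue=[1,2]; order=4
step 2: dequeue 1; queue=[2,0,3]; order=4,1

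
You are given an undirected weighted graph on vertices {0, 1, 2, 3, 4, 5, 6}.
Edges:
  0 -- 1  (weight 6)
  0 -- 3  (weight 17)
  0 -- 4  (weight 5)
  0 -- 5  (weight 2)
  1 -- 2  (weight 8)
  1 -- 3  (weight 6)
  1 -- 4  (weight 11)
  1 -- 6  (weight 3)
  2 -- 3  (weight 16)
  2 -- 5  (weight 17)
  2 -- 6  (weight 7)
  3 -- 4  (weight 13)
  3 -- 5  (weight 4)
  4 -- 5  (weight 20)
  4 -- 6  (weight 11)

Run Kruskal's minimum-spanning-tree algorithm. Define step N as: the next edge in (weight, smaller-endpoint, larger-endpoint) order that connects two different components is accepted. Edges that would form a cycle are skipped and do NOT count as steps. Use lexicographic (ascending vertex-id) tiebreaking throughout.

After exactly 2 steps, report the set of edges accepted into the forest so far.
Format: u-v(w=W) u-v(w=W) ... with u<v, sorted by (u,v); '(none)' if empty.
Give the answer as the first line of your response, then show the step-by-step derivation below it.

0-5(w=2) 1-6(w=3)

step 1: add edge 0-5 (w=2); MST = {0-5(w=2)}
step 2: add edge 1-6 (w=3); MST = {0-5(w=2) 1-6(w=3)}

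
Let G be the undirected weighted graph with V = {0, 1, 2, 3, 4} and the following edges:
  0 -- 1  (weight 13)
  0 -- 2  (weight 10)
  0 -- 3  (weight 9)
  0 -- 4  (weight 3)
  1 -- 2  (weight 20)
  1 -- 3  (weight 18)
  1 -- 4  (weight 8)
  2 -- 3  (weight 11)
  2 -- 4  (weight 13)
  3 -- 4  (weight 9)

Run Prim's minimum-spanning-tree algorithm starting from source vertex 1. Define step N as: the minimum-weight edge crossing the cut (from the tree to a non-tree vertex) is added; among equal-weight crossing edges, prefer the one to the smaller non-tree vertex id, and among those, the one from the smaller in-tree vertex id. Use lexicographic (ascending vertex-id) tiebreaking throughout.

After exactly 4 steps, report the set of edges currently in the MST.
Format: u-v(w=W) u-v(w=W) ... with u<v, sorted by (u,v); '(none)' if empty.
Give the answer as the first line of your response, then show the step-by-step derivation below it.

0-2(w=10) 0-3(w=9) 0-4(w=3) 1-4(w=8)

step 1: add edge 1-4 (w=8); MST = {1-4(w=8)}
step 2: add edge 0-4 (w=3); MST = {0-4(w=3) 1-4(w=8)}
step 3: add edge 0-3 (w=9); MST = {0-3(w=9) 0-4(w=3) 1-4(w=8)}
step 4: add edge 0-2 (w=10); MST = {0-2(w=10) 0-3(w=9) 0-4(w=3) 1-4(w=8)}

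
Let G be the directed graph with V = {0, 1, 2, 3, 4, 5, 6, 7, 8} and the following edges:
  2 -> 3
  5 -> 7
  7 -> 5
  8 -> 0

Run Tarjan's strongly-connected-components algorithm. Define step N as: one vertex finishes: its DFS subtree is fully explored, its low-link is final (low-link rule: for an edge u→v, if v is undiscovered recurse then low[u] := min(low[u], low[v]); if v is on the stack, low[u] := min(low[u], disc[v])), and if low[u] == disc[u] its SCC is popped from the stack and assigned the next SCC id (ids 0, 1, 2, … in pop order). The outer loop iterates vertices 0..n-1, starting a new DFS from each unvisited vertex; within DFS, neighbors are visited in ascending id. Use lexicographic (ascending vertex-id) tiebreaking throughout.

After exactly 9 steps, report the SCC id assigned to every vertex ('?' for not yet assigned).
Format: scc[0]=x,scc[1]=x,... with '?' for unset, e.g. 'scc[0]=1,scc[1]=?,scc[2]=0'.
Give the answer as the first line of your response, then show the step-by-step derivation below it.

scc[0]=0,scc[1]=1,scc[2]=3,scc[3]=2,scc[4]=4,scc[5]=5,scc[6]=6,scc[7]=5,scc[8]=7

step 1: low=(low[0]=0,low[1]=?,low[2]=?,low[3]=?,low[4]=?,low[5]=?,low[6]=?,low[7]=?,low[8]=?); scc=(scc[0]=0,scc[1]=?,scc[2]=?,scc[3]=?,scc[4]=?,scc[5]=?,scc[6]=?,scc[7]=?,scc[8]=?)
step 2: low=(low[0]=0,low[1]=1,low[2]=?,low[3]=?,low[4]=?,low[5]=?,low[6]=?,low[7]=?,low[8]=?); scc=(scc[0]=0,scc[1]=1,scc[2]=?,scc[3]=?,scc[4]=?,scc[5]=?,scc[6]=?,scc[7]=?,scc[8]=?)
step 3: low=(low[0]=0,low[1]=1,low[2]=2,low[3]=3,low[4]=?,low[5]=?,low[6]=?,low[7]=?,low[8]=?); scc=(scc[0]=0,scc[1]=1,scc[2]=?,scc[3]=2,scc[4]=?,scc[5]=?,scc[6]=?,scc[7]=?,scc[8]=?)
step 4: low=(low[0]=0,low[1]=1,low[2]=2,low[3]=3,low[4]=?,low[5]=?,low[6]=?,low[7]=?,low[8]=?); scc=(scc[0]=0,scc[1]=1,scc[2]=3,scc[3]=2,scc[4]=?,scc[5]=?,scc[6]=?,scc[7]=?,scc[8]=?)
step 5: low=(low[0]=0,low[1]=1,low[2]=2,low[3]=3,low[4]=4,low[5]=?,low[6]=?,low[7]=?,low[8]=?); scc=(scc[0]=0,scc[1]=1,scc[2]=3,scc[3]=2,scc[4]=4,scc[5]=?,scc[6]=?,scc[7]=?,scc[8]=?)
step 6: low=(low[0]=0,low[1]=1,low[2]=2,low[3]=3,low[4]=4,low[5]=5,low[6]=?,low[7]=5,low[8]=?); scc=(scc[0]=0,scc[1]=1,scc[2]=3,scc[3]=2,scc[4]=4,scc[5]=?,scc[6]=?,scc[7]=?,scc[8]=?)
step 7: low=(low[0]=0,low[1]=1,low[2]=2,low[3]=3,low[4]=4,low[5]=5,low[6]=?,low[7]=5,low[8]=?); scc=(scc[0]=0,scc[1]=1,scc[2]=3,scc[3]=2,scc[4]=4,scc[5]=5,scc[6]=?,scc[7]=5,scc[8]=?)
step 8: low=(low[0]=0,low[1]=1,low[2]=2,low[3]=3,low[4]=4,low[5]=5,low[6]=7,low[7]=5,low[8]=?); scc=(scc[0]=0,scc[1]=1,scc[2]=3,scc[3]=2,scc[4]=4,scc[5]=5,scc[6]=6,scc[7]=5,scc[8]=?)
step 9: low=(low[0]=0,low[1]=1,low[2]=2,low[3]=3,low[4]=4,low[5]=5,low[6]=7,low[7]=5,low[8]=8); scc=(scc[0]=0,scc[1]=1,scc[2]=3,scc[3]=2,scc[4]=4,scc[5]=5,scc[6]=6,scc[7]=5,scc[8]=7)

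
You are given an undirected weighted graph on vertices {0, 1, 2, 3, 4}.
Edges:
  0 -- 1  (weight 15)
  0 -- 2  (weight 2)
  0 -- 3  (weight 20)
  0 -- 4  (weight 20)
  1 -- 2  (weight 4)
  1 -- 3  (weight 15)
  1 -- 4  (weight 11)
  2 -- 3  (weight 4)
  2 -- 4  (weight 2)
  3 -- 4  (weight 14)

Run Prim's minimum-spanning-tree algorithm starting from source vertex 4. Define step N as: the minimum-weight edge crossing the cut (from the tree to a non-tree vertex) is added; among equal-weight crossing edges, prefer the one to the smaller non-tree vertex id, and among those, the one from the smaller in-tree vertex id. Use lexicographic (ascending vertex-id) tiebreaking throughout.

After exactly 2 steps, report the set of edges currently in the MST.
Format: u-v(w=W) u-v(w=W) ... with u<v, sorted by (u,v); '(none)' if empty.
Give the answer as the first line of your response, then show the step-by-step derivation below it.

0-2(w=2) 2-4(w=2)

step 1: add edge 2-4 (w=2); MST = {2-4(w=2)}
step 2: add edge 0-2 (w=2); MST = {0-2(w=2) 2-4(w=2)}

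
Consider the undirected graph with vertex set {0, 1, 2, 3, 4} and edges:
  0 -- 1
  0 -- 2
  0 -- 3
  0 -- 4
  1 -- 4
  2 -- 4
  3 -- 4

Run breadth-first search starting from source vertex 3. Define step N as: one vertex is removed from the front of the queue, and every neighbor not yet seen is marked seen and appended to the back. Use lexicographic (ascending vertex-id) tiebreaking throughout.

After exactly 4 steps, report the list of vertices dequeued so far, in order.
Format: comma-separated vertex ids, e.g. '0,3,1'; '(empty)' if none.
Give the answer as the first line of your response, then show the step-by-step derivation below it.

3,0,4,1

step 1: dequeue 3; queue=[0,4]; order=3
step 2: dequeue 0; queue=[4,1,2]; order=3,0
step 3: dequeue 4; queue=[1,2]; order=3,0,4
step 4: dequeue 1; queue=[2]; order=3,0,4,1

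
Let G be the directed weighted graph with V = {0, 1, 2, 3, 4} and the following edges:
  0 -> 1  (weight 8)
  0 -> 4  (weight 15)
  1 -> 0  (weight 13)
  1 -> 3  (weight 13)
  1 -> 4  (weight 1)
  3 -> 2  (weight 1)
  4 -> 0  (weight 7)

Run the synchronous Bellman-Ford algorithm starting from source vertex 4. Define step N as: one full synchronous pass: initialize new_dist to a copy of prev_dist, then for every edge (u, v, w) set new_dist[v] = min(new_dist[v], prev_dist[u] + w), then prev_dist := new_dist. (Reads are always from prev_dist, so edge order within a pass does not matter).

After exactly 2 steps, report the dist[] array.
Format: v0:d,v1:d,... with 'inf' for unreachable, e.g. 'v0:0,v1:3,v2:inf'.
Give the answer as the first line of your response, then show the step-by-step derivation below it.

v0:7,v1:15,v2:inf,v3:inf,v4:0

step 1: dist = v0:7,v1:inf,v2:inf,v3:inf,v4:0
step 2: dist = v0:7,v1:15,v2:inf,v3:inf,v4:0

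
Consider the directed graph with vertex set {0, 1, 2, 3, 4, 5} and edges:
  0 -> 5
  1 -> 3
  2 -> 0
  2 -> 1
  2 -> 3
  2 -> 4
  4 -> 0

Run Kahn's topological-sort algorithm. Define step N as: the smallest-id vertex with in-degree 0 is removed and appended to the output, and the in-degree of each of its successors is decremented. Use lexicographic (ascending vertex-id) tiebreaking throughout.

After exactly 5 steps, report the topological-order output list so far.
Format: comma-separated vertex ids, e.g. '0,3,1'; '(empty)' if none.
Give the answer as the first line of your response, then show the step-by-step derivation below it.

2,1,3,4,0

step 1: output 2; order=[2]; indeg=(1,0,0,1,0,1)
step 2: output 1; order=[2,1]; indeg=(1,0,0,0,0,1)
step 3: output 3; order=[2,1,3]; indeg=(1,0,0,0,0,1)
step 4: output 4; order=[2,1,3,4]; indeg=(0,0,0,0,0,1)
step 5: output 0; order=[2,1,3,4,0]; indeg=(0,0,0,0,0,0)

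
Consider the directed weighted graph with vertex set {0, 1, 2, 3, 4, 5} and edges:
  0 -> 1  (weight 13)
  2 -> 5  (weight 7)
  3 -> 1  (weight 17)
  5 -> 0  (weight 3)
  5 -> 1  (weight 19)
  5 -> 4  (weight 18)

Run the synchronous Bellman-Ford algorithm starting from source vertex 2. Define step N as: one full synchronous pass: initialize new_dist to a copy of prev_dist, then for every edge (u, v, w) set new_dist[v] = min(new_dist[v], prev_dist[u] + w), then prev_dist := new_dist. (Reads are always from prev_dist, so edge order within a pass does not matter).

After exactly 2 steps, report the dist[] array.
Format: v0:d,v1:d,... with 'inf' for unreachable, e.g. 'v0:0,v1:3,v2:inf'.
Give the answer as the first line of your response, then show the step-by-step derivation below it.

v0:10,v1:26,v2:0,v3:inf,v4:25,v5:7

step 1: dist = v0:inf,v1:inf,v2:0,v3:inf,v4:inf,v5:7
step 2: dist = v0:10,v1:26,v2:0,v3:inf,v4:25,v5:7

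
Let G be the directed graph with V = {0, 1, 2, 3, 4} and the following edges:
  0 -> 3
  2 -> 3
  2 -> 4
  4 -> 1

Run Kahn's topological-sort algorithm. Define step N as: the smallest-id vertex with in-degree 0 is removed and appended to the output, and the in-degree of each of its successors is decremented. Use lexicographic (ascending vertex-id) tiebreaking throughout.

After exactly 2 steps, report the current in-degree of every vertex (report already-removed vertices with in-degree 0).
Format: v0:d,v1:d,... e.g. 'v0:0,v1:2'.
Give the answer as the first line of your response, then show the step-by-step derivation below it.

v0:0,v1:1,v2:0,v3:0,v4:0

step 1: output 0; order=[0]; indeg=(0,1,0,1,1)
step 2: output 2; order=[0,2]; indeg=(0,1,0,0,0)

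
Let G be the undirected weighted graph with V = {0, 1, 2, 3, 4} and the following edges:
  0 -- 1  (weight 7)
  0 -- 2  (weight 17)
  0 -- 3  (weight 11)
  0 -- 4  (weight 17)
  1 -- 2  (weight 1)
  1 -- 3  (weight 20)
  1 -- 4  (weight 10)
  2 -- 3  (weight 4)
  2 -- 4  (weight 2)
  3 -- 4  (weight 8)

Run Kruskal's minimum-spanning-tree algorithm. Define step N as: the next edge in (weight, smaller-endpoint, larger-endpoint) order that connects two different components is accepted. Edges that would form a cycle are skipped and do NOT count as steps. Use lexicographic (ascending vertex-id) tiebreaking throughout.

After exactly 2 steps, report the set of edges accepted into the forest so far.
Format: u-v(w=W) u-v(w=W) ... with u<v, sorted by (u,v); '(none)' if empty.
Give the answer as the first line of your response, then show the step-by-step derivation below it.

1-2(w=1) 2-4(w=2)

step 1: add edge 1-2 (w=1); MST = {1-2(w=1)}
step 2: add edge 2-4 (w=2); MST = {1-2(w=1) 2-4(w=2)}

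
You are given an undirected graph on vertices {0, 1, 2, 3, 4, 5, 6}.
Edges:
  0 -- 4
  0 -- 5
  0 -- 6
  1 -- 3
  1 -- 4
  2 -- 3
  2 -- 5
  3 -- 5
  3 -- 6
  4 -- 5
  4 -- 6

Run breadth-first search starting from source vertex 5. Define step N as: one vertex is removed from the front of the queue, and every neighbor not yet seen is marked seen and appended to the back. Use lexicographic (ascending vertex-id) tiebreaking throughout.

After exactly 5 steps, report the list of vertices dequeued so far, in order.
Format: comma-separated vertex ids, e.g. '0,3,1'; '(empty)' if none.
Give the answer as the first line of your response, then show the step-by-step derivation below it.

5,0,2,3,4

step 1: dequeue 5; queue=[0,2,3,4]; order=5
step 2: dequeue 0; queue=[2,3,4,6]; order=5,0
step 3: dequeue 2; queue=[3,4,6]; order=5,0,2
step 4: dequeue 3; queue=[4,6,1]; order=5,0,2,3
step 5: dequeue 4; queue=[6,1]; order=5,0,2,3,4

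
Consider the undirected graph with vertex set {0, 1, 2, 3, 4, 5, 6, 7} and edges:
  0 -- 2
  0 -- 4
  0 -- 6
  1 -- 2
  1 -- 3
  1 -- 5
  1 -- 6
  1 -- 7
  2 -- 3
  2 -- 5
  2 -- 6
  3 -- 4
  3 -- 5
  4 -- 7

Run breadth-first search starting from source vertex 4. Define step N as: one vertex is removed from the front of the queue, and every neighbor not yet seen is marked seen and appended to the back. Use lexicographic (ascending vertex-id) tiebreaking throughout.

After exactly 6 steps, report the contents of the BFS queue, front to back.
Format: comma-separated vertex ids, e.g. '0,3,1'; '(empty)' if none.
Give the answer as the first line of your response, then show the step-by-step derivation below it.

1,5

step 1: dequeue 4; queue=[0,3,7]; order=4
step 2: dequeue 0; queue=[3,7,2,6]; order=4,0
step 3: dequeue 3; queue=[7,2,6,1,5]; order=4,0,3
step 4: dequeue 7; queue=[2,6,1,5]; order=4,0,3,7
step 5: dequeue 2; queue=[6,1,5]; order=4,0,3,7,2
step 6: dequeue 6; queue=[1,5]; order=4,0,3,7,2,6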